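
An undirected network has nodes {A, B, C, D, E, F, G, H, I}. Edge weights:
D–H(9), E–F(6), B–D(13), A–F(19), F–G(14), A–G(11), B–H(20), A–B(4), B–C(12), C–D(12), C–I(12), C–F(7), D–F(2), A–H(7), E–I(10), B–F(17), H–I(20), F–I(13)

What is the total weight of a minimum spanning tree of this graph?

Kruskal: consider edges lightest-first.
D–F (2): add — endpoints in different components.
A–B (4): add — endpoints in different components.
E–F (6): add — endpoints in different components.
A–H (7): add — endpoints in different components.
C–F (7): add — endpoints in different components.
D–H (9): add — endpoints in different components.
E–I (10): add — endpoints in different components.
A–G (11): add — endpoints in different components.
MST edges: D–F, A–B, E–F, A–H, C–F, D–H, E–I, A–G; total weight 2+4+6+7+7+9+10+11 = 56.

56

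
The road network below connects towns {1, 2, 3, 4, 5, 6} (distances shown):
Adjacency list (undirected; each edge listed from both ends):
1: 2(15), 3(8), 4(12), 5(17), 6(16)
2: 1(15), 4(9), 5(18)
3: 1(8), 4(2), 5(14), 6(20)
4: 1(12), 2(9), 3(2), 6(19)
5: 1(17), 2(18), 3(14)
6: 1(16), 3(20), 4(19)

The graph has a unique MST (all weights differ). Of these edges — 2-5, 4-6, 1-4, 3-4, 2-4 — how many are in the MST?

Kruskal's algorithm — process edges by increasing weight (ties by edge label):
3-4 (2): add — endpoints in different components.
1-3 (8): add — endpoints in different components.
2-4 (9): add — endpoints in different components.
1-4 (12): skip — 1 and 4 already connected.
3-5 (14): add — endpoints in different components.
1-2 (15): skip — 1 and 2 already connected.
1-6 (16): add — endpoints in different components.
MST edge set: {3-4, 1-3, 2-4, 3-5, 1-6}.
Of the listed edges, {3-4, 2-4} are in the MST → 2.

2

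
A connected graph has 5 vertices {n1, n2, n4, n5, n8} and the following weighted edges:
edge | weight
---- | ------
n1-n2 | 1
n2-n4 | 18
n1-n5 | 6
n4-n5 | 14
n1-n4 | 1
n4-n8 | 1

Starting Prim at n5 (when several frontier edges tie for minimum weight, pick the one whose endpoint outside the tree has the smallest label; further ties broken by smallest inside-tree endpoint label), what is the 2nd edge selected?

n1-n2

Grow the tree from n5 using Prim:
Step 1: cheapest edge leaving the tree is n1-n5 (6); add n1.
Step 2: cheapest edge leaving the tree is n1-n2 (1); add n2.
Step 3: cheapest edge leaving the tree is n1-n4 (1); add n4.
Step 4: cheapest edge leaving the tree is n4-n8 (1); add n8.
The 2nd edge added is n1-n2.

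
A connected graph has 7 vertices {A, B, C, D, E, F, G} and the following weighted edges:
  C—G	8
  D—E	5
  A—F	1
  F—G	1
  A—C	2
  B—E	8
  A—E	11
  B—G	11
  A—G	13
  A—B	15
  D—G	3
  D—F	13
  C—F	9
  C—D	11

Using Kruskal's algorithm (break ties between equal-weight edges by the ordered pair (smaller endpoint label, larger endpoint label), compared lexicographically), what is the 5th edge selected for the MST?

Kruskal: consider edges lightest-first.
A—F (1): add — endpoints in different components.
F—G (1): add — endpoints in different components.
A—C (2): add — endpoints in different components.
D—G (3): add — endpoints in different components.
D—E (5): add — endpoints in different components.
B—E (8): add — endpoints in different components.
The 5th edge added is D—E.

D-E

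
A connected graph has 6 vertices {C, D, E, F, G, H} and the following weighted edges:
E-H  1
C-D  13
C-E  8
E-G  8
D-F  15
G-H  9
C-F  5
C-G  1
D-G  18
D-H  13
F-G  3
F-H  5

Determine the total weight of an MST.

Kruskal's algorithm — process edges by increasing weight (ties by edge label):
C-G (1): add — endpoints in different components.
E-H (1): add — endpoints in different components.
F-G (3): add — endpoints in different components.
C-F (5): skip — C and F already connected.
F-H (5): add — endpoints in different components.
C-E (8): skip — C and E already connected.
E-G (8): skip — E and G already connected.
G-H (9): skip — G and H already connected.
C-D (13): add — endpoints in different components.
MST edges: C-G, E-H, F-G, F-H, C-D; total weight 1+1+3+5+13 = 23.

23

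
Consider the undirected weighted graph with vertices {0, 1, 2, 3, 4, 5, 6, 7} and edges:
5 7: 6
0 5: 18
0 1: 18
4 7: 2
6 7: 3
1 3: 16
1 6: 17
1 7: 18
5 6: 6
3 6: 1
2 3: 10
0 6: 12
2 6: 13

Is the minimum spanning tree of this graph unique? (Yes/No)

Kruskal's algorithm — process edges by increasing weight (ties by edge label):
3 6 (1): add — endpoints in different components.
4 7 (2): add — endpoints in different components.
6 7 (3): add — endpoints in different components.
5 6 (6): add — endpoints in different components.
5 7 (6): skip — 5 and 7 already connected.
2 3 (10): add — endpoints in different components.
0 6 (12): add — endpoints in different components.
2 6 (13): skip — 2 and 6 already connected.
1 3 (16): add — endpoints in different components.
Non-tree edge 5 7 has weight 6, equal to the heaviest edge on its tree cycle — swapping gives another MST of the same weight. Not unique.

No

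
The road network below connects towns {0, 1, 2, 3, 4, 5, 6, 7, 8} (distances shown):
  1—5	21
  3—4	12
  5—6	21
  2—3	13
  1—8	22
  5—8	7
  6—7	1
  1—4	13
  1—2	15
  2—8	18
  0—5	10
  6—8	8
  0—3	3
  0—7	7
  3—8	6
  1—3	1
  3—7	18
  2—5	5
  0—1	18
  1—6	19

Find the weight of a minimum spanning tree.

42

Kruskal's algorithm — process edges by increasing weight (ties by edge label):
1—3 (1): add — endpoints in different components.
6—7 (1): add — endpoints in different components.
0—3 (3): add — endpoints in different components.
2—5 (5): add — endpoints in different components.
3—8 (6): add — endpoints in different components.
0—7 (7): add — endpoints in different components.
5—8 (7): add — endpoints in different components.
6—8 (8): skip — 6 and 8 already connected.
0—5 (10): skip — 0 and 5 already connected.
3—4 (12): add — endpoints in different components.
MST edges: 1—3, 6—7, 0—3, 2—5, 3—8, 0—7, 5—8, 3—4; total weight 1+1+3+5+6+7+7+12 = 42.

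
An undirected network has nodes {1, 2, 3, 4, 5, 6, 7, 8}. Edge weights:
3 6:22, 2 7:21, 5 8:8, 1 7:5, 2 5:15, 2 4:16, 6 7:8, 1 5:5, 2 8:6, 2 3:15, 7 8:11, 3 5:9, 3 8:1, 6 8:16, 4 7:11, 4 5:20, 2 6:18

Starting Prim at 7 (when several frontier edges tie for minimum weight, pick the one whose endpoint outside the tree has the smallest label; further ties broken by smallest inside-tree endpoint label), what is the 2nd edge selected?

1-5

Prim's algorithm from 7:
Step 1: cheapest edge leaving the tree is 1 7 (5); add 1.
Step 2: cheapest edge leaving the tree is 1 5 (5); add 5.
Step 3: cheapest edge leaving the tree is 6 7 (8); add 6.
Step 4: cheapest edge leaving the tree is 5 8 (8); add 8.
Step 5: cheapest edge leaving the tree is 3 8 (1); add 3.
Step 6: cheapest edge leaving the tree is 2 8 (6); add 2.
Step 7: cheapest edge leaving the tree is 4 7 (11); add 4.
The 2nd edge added is 1 5.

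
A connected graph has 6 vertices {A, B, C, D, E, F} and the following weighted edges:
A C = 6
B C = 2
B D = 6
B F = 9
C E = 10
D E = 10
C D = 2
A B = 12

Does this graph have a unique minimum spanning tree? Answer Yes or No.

No

Kruskal: consider edges lightest-first.
B C (2): add — endpoints in different components.
C D (2): add — endpoints in different components.
A C (6): add — endpoints in different components.
B D (6): skip — B and D already connected.
B F (9): add — endpoints in different components.
C E (10): add — endpoints in different components.
Non-tree edge D E has weight 10, equal to the heaviest edge on its tree cycle — swapping gives another MST of the same weight. Not unique.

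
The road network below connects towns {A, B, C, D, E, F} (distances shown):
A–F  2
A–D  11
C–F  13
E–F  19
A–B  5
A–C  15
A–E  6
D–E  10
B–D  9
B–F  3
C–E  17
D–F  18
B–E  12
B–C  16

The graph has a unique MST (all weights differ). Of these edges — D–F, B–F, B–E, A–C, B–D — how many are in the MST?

2

Sort edges by weight, then run Kruskal:
A–F (2): add — endpoints in different components.
B–F (3): add — endpoints in different components.
A–B (5): skip — A and B already connected.
A–E (6): add — endpoints in different components.
B–D (9): add — endpoints in different components.
D–E (10): skip — D and E already connected.
A–D (11): skip — A and D already connected.
B–E (12): skip — B and E already connected.
C–F (13): add — endpoints in different components.
MST edge set: {A–F, B–F, A–E, B–D, C–F}.
Of the listed edges, {B–F, B–D} are in the MST → 2.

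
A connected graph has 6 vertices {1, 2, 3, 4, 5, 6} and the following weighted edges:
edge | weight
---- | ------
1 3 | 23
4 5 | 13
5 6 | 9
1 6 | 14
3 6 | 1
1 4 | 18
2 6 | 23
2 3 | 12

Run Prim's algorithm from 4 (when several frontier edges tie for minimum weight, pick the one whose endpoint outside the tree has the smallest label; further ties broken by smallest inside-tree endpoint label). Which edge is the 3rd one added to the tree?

3-6

Prim's algorithm from 4:
Step 1: cheapest edge leaving the tree is 4 5 (13); add 5.
Step 2: cheapest edge leaving the tree is 5 6 (9); add 6.
Step 3: cheapest edge leaving the tree is 3 6 (1); add 3.
Step 4: cheapest edge leaving the tree is 2 3 (12); add 2.
Step 5: cheapest edge leaving the tree is 1 6 (14); add 1.
The 3rd edge added is 3 6.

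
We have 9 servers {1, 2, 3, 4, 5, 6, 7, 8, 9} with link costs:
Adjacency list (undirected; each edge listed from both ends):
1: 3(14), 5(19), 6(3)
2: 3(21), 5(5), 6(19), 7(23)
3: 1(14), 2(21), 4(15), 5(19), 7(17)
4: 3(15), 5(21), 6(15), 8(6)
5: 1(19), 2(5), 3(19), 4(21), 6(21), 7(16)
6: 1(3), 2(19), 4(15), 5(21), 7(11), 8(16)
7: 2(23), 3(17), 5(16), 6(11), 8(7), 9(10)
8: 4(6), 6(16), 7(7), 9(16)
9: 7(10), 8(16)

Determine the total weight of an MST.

Kruskal's algorithm — process edges by increasing weight (ties by edge label):
1-6 (3): add — endpoints in different components.
2-5 (5): add — endpoints in different components.
4-8 (6): add — endpoints in different components.
7-8 (7): add — endpoints in different components.
7-9 (10): add — endpoints in different components.
6-7 (11): add — endpoints in different components.
1-3 (14): add — endpoints in different components.
3-4 (15): skip — 3 and 4 already connected.
4-6 (15): skip — 4 and 6 already connected.
5-7 (16): add — endpoints in different components.
MST edges: 1-6, 2-5, 4-8, 7-8, 7-9, 6-7, 1-3, 5-7; total weight 3+5+6+7+10+11+14+16 = 72.

72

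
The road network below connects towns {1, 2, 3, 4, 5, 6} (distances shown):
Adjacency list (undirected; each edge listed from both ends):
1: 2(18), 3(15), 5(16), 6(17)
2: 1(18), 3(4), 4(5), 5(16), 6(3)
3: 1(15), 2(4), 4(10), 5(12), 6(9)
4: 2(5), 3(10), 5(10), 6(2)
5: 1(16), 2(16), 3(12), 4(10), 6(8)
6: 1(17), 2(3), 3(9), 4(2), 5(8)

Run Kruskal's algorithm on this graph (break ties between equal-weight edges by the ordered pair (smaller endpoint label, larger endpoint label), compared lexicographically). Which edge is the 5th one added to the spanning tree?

Kruskal: consider edges lightest-first.
4–6 (2): add. Components now {1} {2} {3} {4,6} {5}
2–6 (3): add. Components now {1} {2,4,6} {3} {5}
2–3 (4): add. Components now {1} {2,3,4,6} {5}
2–4 (5): skip — 2 and 4 already connected.
5–6 (8): add. Components now {1} {2,3,4,5,6}
3–6 (9): skip — 3 and 6 already connected.
3–4 (10): skip — 3 and 4 already connected.
4–5 (10): skip — 4 and 5 already connected.
3–5 (12): skip — 3 and 5 already connected.
1–3 (15): add. Components now {1,2,3,4,5,6}
The 5th edge added is 1–3.

1-3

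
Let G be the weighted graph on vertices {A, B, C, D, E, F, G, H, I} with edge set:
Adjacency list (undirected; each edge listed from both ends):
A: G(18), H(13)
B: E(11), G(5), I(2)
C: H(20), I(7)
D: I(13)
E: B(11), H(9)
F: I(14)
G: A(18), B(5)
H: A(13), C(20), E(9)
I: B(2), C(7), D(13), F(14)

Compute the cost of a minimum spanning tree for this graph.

74

Prim, starting at A.
Step 1: frontier [A—H 13, A—G 18] → take A—H (13); add H.
Step 2: frontier [A—G 18, E—H 9, C—H 20] → take E—H (9); add E.
Step 3: frontier [A—G 18, B—E 11, C—H 20] → take B—E (11); add B.
Step 4: frontier [A—G 18, B—I 2, B—G 5, C—H 20] → take B—I (2); add I.
Step 5: frontier [A—G 18, B—G 5, C—H 20, C—I 7, D—I 13, F—I 14] → take B—G (5); add G.
Step 6: frontier [C—H 20, C—I 7, D—I 13, F—I 14] → take C—I (7); add C.
Step 7: frontier [D—I 13, F—I 14] → take D—I (13); add D.
Step 8: frontier [F—I 14] → take F—I (14); add F.
MST edges: A—H, E—H, B—E, B—I, B—G, C—I, D—I, F—I; total weight 13+9+11+2+5+7+13+14 = 74.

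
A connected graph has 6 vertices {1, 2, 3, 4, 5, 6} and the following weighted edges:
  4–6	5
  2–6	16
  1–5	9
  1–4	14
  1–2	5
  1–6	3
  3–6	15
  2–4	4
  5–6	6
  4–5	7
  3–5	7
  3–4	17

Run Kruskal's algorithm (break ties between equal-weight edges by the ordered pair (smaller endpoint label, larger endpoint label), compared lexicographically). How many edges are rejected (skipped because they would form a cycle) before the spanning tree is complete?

1

Kruskal: consider edges lightest-first.
1–6 (3): add. Components now {1,6} {2} {3} {4} {5}
2–4 (4): add. Components now {1,6} {2,4} {3} {5}
1–2 (5): add. Components now {1,2,4,6} {3} {5}
4–6 (5): skip — 4 and 6 already connected.
5–6 (6): add. Components now {1,2,4,5,6} {3}
3–5 (7): add. Components now {1,2,3,4,5,6}
Edges rejected before the tree was complete: 1.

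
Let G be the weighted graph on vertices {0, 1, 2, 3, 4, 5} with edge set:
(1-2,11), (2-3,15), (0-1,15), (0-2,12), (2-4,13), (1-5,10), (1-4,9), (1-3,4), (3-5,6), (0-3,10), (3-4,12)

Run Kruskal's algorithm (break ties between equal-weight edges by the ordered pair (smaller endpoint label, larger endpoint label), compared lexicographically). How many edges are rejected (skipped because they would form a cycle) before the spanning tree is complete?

Kruskal's algorithm — process edges by increasing weight (ties by edge label):
1-3 (4): add. Components now {0} {1,3} {2} {4} {5}
3-5 (6): add. Components now {0} {1,3,5} {2} {4}
1-4 (9): add. Components now {0} {1,3,4,5} {2}
0-3 (10): add. Components now {0,1,3,4,5} {2}
1-5 (10): skip — 1 and 5 already connected.
1-2 (11): add. Components now {0,1,2,3,4,5}
Edges rejected before the tree was complete: 1.

1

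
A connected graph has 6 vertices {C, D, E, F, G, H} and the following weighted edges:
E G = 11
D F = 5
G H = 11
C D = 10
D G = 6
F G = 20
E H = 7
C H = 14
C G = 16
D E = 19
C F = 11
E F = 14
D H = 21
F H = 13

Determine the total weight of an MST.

Prim's algorithm from F:
Step 1: cheapest edge leaving the tree is D F (5); add D.
Step 2: cheapest edge leaving the tree is D G (6); add G.
Step 3: cheapest edge leaving the tree is C D (10); add C.
Step 4: cheapest edge leaving the tree is E G (11); add E.
Step 5: cheapest edge leaving the tree is E H (7); add H.
MST edges: D F, D G, C D, E G, E H; total weight 5+6+10+11+7 = 39.

39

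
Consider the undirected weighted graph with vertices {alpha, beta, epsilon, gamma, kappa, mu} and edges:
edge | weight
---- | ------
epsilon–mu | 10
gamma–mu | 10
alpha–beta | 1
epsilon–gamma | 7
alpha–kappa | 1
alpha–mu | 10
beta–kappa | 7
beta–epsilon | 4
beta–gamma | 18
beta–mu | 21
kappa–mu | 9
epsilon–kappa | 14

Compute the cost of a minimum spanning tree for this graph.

22

Prim, starting at gamma.
Step 1: frontier [epsilon–gamma 7, gamma–mu 10, beta–gamma 18] → take epsilon–gamma (7); add epsilon.
Step 2: frontier [beta–epsilon 4, epsilon–mu 10, epsilon–kappa 14, gamma–mu 10, beta–gamma 18] → take beta–epsilon (4); add beta.
Step 3: frontier [alpha–beta 1, beta–kappa 7, beta–mu 21, epsilon–mu 10, epsilon–kappa 14, gamma–mu 10] → take alpha–beta (1); add alpha.
Step 4: frontier [alpha–kappa 1, alpha–mu 10, beta–kappa 7, beta–mu 21, epsilon–mu 10, epsilon–kappa 14, gamma–mu 10] → take alpha–kappa (1); add kappa.
Step 5: frontier [alpha–mu 10, beta–mu 21, epsilon–mu 10, gamma–mu 10, kappa–mu 9] → take kappa–mu (9); add mu.
MST edges: epsilon–gamma, beta–epsilon, alpha–beta, alpha–kappa, kappa–mu; total weight 7+4+1+1+9 = 22.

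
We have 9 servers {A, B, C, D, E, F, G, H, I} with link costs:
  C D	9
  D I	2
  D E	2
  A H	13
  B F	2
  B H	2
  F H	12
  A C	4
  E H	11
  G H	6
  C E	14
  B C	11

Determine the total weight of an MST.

38

Kruskal's algorithm — process edges by increasing weight (ties by edge label):
B F (2): add — endpoints in different components.
B H (2): add — endpoints in different components.
D E (2): add — endpoints in different components.
D I (2): add — endpoints in different components.
A C (4): add — endpoints in different components.
G H (6): add — endpoints in different components.
C D (9): add — endpoints in different components.
B C (11): add — endpoints in different components.
MST edges: B F, B H, D E, D I, A C, G H, C D, B C; total weight 2+2+2+2+4+6+9+11 = 38.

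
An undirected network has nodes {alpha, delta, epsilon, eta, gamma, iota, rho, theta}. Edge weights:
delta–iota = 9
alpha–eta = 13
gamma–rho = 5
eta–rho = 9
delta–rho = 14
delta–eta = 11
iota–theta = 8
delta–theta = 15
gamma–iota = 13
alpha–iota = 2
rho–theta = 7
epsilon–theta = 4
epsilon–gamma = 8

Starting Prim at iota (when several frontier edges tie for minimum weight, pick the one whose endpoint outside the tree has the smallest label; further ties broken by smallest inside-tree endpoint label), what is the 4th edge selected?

Prim's algorithm from iota:
Step 1: cheapest edge leaving the tree is alpha–iota (2); add alpha.
Step 2: cheapest edge leaving the tree is iota–theta (8); add theta.
Step 3: cheapest edge leaving the tree is epsilon–theta (4); add epsilon.
Step 4: cheapest edge leaving the tree is rho–theta (7); add rho.
Step 5: cheapest edge leaving the tree is gamma–rho (5); add gamma.
Step 6: cheapest edge leaving the tree is delta–iota (9); add delta.
Step 7: cheapest edge leaving the tree is eta–rho (9); add eta.
The 4th edge added is rho–theta.

rho-theta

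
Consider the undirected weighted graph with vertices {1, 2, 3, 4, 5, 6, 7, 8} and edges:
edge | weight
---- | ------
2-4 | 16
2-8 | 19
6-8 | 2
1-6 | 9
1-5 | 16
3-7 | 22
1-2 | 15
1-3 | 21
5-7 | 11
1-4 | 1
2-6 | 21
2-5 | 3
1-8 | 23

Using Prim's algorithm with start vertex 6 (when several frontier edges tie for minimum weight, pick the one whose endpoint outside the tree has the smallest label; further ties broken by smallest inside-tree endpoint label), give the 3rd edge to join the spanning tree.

Prim, starting at 6.
Step 1: frontier [6-8 2, 1-6 9, 2-6 21] → take 6-8 (2); add 8.
Step 2: frontier [1-6 9, 2-6 21, 2-8 19, 1-8 23] → take 1-6 (9); add 1.
Step 3: frontier [1-4 1, 1-2 15, 1-5 16, 1-3 21, 2-6 21, 2-8 19] → take 1-4 (1); add 4.
Step 4: frontier [1-2 15, 1-5 16, 1-3 21, 2-4 16, 2-6 21, 2-8 19] → take 1-2 (15); add 2.
Step 5: frontier [1-5 16, 1-3 21, 2-5 3] → take 2-5 (3); add 5.
Step 6: frontier [1-3 21, 5-7 11] → take 5-7 (11); add 7.
Step 7: frontier [1-3 21, 3-7 22] → take 1-3 (21); add 3.
The 3rd edge added is 1-4.

1-4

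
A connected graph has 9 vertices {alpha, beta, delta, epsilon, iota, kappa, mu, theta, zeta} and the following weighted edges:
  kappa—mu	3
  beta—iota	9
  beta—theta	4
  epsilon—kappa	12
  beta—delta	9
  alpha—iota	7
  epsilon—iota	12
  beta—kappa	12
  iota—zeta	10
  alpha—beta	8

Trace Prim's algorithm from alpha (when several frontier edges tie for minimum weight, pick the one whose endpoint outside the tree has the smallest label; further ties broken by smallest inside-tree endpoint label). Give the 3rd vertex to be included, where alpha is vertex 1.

Grow the tree from alpha using Prim:
Step 1: cheapest edge leaving the tree is alpha—iota (7); add iota.
Step 2: cheapest edge leaving the tree is alpha—beta (8); add beta.
Step 3: cheapest edge leaving the tree is beta—theta (4); add theta.
Step 4: cheapest edge leaving the tree is beta—delta (9); add delta.
Step 5: cheapest edge leaving the tree is iota—zeta (10); add zeta.
Step 6: cheapest edge leaving the tree is epsilon—iota (12); add epsilon.
Step 7: cheapest edge leaving the tree is beta—kappa (12); add kappa.
Step 8: cheapest edge leaving the tree is kappa—mu (3); add mu.
Vertex order: alpha, iota, beta, theta, delta, zeta, epsilon, kappa, mu. The 3rd vertex is beta.

beta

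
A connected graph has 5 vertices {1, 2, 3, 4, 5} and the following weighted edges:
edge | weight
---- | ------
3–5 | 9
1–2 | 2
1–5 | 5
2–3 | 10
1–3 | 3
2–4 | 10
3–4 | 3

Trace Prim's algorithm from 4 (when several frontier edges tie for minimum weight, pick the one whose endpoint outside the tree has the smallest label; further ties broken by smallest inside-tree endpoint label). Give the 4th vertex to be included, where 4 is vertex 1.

2

Prim, starting at 4.
Step 1: cheapest edge leaving the tree is 3–4 (3); add 3.
Step 2: cheapest edge leaving the tree is 1–3 (3); add 1.
Step 3: cheapest edge leaving the tree is 1–2 (2); add 2.
Step 4: cheapest edge leaving the tree is 1–5 (5); add 5.
Vertex order: 4, 3, 1, 2, 5. The 4th vertex is 2.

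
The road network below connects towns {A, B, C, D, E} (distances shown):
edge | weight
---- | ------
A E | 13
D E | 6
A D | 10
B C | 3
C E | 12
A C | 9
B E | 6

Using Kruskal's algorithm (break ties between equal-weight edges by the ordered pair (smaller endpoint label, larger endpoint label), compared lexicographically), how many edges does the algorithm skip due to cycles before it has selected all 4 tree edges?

0

Sort edges by weight, then run Kruskal:
B C (3): add — endpoints in different components.
B E (6): add — endpoints in different components.
D E (6): add — endpoints in different components.
A C (9): add — endpoints in different components.
Edges rejected before the tree was complete: 0.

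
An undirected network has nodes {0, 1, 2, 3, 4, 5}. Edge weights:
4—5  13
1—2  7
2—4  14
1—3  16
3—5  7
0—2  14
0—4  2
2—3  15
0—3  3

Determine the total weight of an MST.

33

Prim, starting at 2.
Step 1: frontier [1—2 7, 0—2 14, 2—4 14, 2—3 15] → take 1—2 (7); add 1.
Step 2: frontier [1—3 16, 0—2 14, 2—4 14, 2—3 15] → take 0—2 (14); add 0.
Step 3: frontier [0—4 2, 0—3 3, 1—3 16, 2—4 14, 2—3 15] → take 0—4 (2); add 4.
Step 4: frontier [0—3 3, 1—3 16, 2—3 15, 4—5 13] → take 0—3 (3); add 3.
Step 5: frontier [3—5 7, 4—5 13] → take 3—5 (7); add 5.
MST edges: 1—2, 0—2, 0—4, 0—3, 3—5; total weight 7+14+2+3+7 = 33.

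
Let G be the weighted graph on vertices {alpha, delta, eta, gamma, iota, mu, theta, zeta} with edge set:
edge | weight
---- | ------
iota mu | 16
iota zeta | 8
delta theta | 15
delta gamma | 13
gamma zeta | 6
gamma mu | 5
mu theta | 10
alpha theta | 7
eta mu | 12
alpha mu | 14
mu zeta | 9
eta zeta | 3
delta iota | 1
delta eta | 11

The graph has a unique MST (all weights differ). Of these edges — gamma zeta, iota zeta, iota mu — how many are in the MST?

2

Kruskal's algorithm — process edges by increasing weight (ties by edge label):
delta iota (1): add — endpoints in different components.
eta zeta (3): add — endpoints in different components.
gamma mu (5): add — endpoints in different components.
gamma zeta (6): add — endpoints in different components.
alpha theta (7): add — endpoints in different components.
iota zeta (8): add — endpoints in different components.
mu zeta (9): skip — mu and zeta already connected.
mu theta (10): add — endpoints in different components.
MST edge set: {delta iota, eta zeta, gamma mu, gamma zeta, alpha theta, iota zeta, mu theta}.
Of the listed edges, {gamma zeta, iota zeta} are in the MST → 2.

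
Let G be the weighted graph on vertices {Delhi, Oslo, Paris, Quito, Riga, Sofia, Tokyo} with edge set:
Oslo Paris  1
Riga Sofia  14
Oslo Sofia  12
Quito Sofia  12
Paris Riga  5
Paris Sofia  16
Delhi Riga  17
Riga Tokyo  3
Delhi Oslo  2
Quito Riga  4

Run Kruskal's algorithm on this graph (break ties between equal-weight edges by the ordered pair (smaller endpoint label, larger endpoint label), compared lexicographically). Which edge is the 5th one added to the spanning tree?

Paris-Riga

Kruskal's algorithm — process edges by increasing weight (ties by edge label):
Oslo Paris (1): add. Components now {Riga} {Delhi} {Oslo,Paris} {Tokyo} {Quito} {Sofia}
Delhi Oslo (2): add. Components now {Riga} {Delhi,Oslo,Paris} {Tokyo} {Quito} {Sofia}
Riga Tokyo (3): add. Components now {Riga,Tokyo} {Delhi,Oslo,Paris} {Quito} {Sofia}
Quito Riga (4): add. Components now {Quito,Riga,Tokyo} {Delhi,Oslo,Paris} {Sofia}
Paris Riga (5): add. Components now {Delhi,Oslo,Paris,Quito,Riga,Tokyo} {Sofia}
Oslo Sofia (12): add. Components now {Delhi,Oslo,Paris,Quito,Riga,Sofia,Tokyo}
The 5th edge added is Paris Riga.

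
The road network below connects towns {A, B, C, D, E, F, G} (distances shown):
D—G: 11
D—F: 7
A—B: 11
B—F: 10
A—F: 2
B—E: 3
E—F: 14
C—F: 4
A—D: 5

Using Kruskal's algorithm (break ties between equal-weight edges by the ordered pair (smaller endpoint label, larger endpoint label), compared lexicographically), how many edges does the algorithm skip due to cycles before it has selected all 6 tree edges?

2

Kruskal: consider edges lightest-first.
A—F (2): add — endpoints in different components.
B—E (3): add — endpoints in different components.
C—F (4): add — endpoints in different components.
A—D (5): add — endpoints in different components.
D—F (7): skip — D and F already connected.
B—F (10): add — endpoints in different components.
A—B (11): skip — A and B already connected.
D—G (11): add — endpoints in different components.
Edges rejected before the tree was complete: 2.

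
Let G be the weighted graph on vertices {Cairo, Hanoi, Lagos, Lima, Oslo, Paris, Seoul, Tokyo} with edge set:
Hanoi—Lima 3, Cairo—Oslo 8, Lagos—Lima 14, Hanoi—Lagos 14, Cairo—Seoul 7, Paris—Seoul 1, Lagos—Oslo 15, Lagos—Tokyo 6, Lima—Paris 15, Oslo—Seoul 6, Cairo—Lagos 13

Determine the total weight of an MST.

Sort edges by weight, then run Kruskal:
Paris—Seoul (1): add — endpoints in different components.
Hanoi—Lima (3): add — endpoints in different components.
Lagos—Tokyo (6): add — endpoints in different components.
Oslo—Seoul (6): add — endpoints in different components.
Cairo—Seoul (7): add — endpoints in different components.
Cairo—Oslo (8): skip — Oslo and Cairo already connected.
Cairo—Lagos (13): add — endpoints in different components.
Hanoi—Lagos (14): add — endpoints in different components.
MST edges: Paris—Seoul, Hanoi—Lima, Lagos—Tokyo, Oslo—Seoul, Cairo—Seoul, Cairo—Lagos, Hanoi—Lagos; total weight 1+3+6+6+7+13+14 = 50.

50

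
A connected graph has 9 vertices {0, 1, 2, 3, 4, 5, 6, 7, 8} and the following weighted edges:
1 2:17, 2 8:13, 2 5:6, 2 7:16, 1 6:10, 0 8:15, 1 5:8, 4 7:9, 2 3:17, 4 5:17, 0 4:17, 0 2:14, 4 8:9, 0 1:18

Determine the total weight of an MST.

86

Kruskal's algorithm — process edges by increasing weight (ties by edge label):
2 5 (6): add — endpoints in different components.
1 5 (8): add — endpoints in different components.
4 7 (9): add — endpoints in different components.
4 8 (9): add — endpoints in different components.
1 6 (10): add — endpoints in different components.
2 8 (13): add — endpoints in different components.
0 2 (14): add — endpoints in different components.
0 8 (15): skip — 0 and 8 already connected.
2 7 (16): skip — 2 and 7 already connected.
0 4 (17): skip — 0 and 4 already connected.
1 2 (17): skip — 1 and 2 already connected.
2 3 (17): add — endpoints in different components.
MST edges: 2 5, 1 5, 4 7, 4 8, 1 6, 2 8, 0 2, 2 3; total weight 6+8+9+9+10+13+14+17 = 86.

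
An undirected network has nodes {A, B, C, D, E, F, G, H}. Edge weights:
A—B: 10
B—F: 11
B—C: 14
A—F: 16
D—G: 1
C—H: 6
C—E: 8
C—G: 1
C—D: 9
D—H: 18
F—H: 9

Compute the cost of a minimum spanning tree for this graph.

46

Grow the tree from A using Prim:
Step 1: frontier [A—B 10, A—F 16] → take A—B (10); add B.
Step 2: frontier [A—F 16, B—F 11, B—C 14] → take B—F (11); add F.
Step 3: frontier [B—C 14, F—H 9] → take F—H (9); add H.
Step 4: frontier [B—C 14, C—H 6, D—H 18] → take C—H (6); add C.
Step 5: frontier [C—G 1, C—E 8, C—D 9, D—H 18] → take C—G (1); add G.
Step 6: frontier [C—E 8, C—D 9, D—G 1, D—H 18] → take D—G (1); add D.
Step 7: frontier [C—E 8] → take C—E (8); add E.
MST edges: A—B, B—F, F—H, C—H, C—G, D—G, C—E; total weight 10+11+9+6+1+1+8 = 46.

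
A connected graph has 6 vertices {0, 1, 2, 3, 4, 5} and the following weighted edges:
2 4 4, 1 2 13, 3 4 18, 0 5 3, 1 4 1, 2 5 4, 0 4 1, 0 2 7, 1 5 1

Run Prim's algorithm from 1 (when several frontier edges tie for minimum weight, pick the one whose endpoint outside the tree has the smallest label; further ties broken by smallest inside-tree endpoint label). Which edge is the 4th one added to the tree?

Grow the tree from 1 using Prim:
Step 1: cheapest edge leaving the tree is 1 4 (1); add 4.
Step 2: cheapest edge leaving the tree is 0 4 (1); add 0.
Step 3: cheapest edge leaving the tree is 1 5 (1); add 5.
Step 4: cheapest edge leaving the tree is 2 4 (4); add 2.
Step 5: cheapest edge leaving the tree is 3 4 (18); add 3.
The 4th edge added is 2 4.

2-4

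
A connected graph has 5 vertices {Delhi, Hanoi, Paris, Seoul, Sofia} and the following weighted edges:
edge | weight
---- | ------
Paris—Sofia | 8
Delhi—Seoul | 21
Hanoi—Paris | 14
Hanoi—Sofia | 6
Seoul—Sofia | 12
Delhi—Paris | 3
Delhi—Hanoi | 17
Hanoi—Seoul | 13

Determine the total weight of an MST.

Prim, starting at Sofia.
Step 1: frontier [Hanoi—Sofia 6, Paris—Sofia 8, Seoul—Sofia 12] → take Hanoi—Sofia (6); add Hanoi.
Step 2: frontier [Hanoi—Seoul 13, Hanoi—Paris 14, Delhi—Hanoi 17, Paris—Sofia 8, Seoul—Sofia 12] → take Paris—Sofia (8); add Paris.
Step 3: frontier [Hanoi—Seoul 13, Delhi—Hanoi 17, Delhi—Paris 3, Seoul—Sofia 12] → take Delhi—Paris (3); add Delhi.
Step 4: frontier [Delhi—Seoul 21, Hanoi—Seoul 13, Seoul—Sofia 12] → take Seoul—Sofia (12); add Seoul.
MST edges: Hanoi—Sofia, Paris—Sofia, Delhi—Paris, Seoul—Sofia; total weight 6+8+3+12 = 29.

29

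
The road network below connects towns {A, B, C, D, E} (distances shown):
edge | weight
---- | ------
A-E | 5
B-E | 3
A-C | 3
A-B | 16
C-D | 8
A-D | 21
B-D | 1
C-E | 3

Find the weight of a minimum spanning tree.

10

Prim's algorithm from E:
Step 1: cheapest edge leaving the tree is B-E (3); add B.
Step 2: cheapest edge leaving the tree is B-D (1); add D.
Step 3: cheapest edge leaving the tree is C-E (3); add C.
Step 4: cheapest edge leaving the tree is A-C (3); add A.
MST edges: B-E, B-D, C-E, A-C; total weight 3+1+3+3 = 10.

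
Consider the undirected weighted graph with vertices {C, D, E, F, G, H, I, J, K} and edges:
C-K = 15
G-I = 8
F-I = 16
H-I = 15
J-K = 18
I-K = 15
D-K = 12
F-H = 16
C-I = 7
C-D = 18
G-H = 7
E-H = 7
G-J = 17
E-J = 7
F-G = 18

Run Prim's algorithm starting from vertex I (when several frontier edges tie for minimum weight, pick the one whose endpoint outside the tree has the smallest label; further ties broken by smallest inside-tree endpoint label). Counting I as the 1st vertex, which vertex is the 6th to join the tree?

Grow the tree from I using Prim:
Step 1: cheapest edge leaving the tree is C-I (7); add C.
Step 2: cheapest edge leaving the tree is G-I (8); add G.
Step 3: cheapest edge leaving the tree is G-H (7); add H.
Step 4: cheapest edge leaving the tree is E-H (7); add E.
Step 5: cheapest edge leaving the tree is E-J (7); add J.
Step 6: cheapest edge leaving the tree is C-K (15); add K.
Step 7: cheapest edge leaving the tree is D-K (12); add D.
Step 8: cheapest edge leaving the tree is F-H (16); add F.
Vertex order: I, C, G, H, E, J, K, D, F. The 6th vertex is J.

J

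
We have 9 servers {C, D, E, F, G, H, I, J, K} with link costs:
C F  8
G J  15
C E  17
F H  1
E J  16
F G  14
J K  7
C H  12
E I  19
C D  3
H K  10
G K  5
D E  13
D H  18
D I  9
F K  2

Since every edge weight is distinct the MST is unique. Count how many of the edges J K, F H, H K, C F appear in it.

Kruskal's algorithm — process edges by increasing weight (ties by edge label):
F H (1): add — endpoints in different components.
F K (2): add — endpoints in different components.
C D (3): add — endpoints in different components.
G K (5): add — endpoints in different components.
J K (7): add — endpoints in different components.
C F (8): add — endpoints in different components.
D I (9): add — endpoints in different components.
H K (10): skip — H and K already connected.
C H (12): skip — C and H already connected.
D E (13): add — endpoints in different components.
MST edge set: {F H, F K, C D, G K, J K, C F, D I, D E}.
Of the listed edges, {J K, F H, C F} are in the MST → 3.

3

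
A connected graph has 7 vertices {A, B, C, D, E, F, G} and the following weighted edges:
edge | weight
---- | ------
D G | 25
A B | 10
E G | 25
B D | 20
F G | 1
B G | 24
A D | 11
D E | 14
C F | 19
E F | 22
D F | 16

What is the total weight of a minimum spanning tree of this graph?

71

Kruskal's algorithm — process edges by increasing weight (ties by edge label):
F G (1): add — endpoints in different components.
A B (10): add — endpoints in different components.
A D (11): add — endpoints in different components.
D E (14): add — endpoints in different components.
D F (16): add — endpoints in different components.
C F (19): add — endpoints in different components.
MST edges: F G, A B, A D, D E, D F, C F; total weight 1+10+11+14+16+19 = 71.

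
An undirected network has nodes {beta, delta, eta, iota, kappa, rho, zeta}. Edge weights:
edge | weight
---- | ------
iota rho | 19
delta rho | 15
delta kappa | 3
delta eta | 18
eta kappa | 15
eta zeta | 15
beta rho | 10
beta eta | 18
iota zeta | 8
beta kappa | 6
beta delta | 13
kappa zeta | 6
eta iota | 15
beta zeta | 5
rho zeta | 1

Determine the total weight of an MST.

Kruskal: consider edges lightest-first.
rho zeta (1): add. Components now {eta} {kappa} {rho,zeta} {delta} {beta} {iota}
delta kappa (3): add. Components now {eta} {delta,kappa} {rho,zeta} {beta} {iota}
beta zeta (5): add. Components now {eta} {delta,kappa} {beta,rho,zeta} {iota}
beta kappa (6): add. Components now {eta} {beta,delta,kappa,rho,zeta} {iota}
kappa zeta (6): skip — kappa and zeta already connected.
iota zeta (8): add. Components now {eta} {beta,delta,iota,kappa,rho,zeta}
beta rho (10): skip — rho and beta already connected.
beta delta (13): skip — delta and beta already connected.
delta rho (15): skip — rho and delta already connected.
eta iota (15): add. Components now {beta,delta,eta,iota,kappa,rho,zeta}
MST edges: rho zeta, delta kappa, beta zeta, beta kappa, iota zeta, eta iota; total weight 1+3+5+6+8+15 = 38.

38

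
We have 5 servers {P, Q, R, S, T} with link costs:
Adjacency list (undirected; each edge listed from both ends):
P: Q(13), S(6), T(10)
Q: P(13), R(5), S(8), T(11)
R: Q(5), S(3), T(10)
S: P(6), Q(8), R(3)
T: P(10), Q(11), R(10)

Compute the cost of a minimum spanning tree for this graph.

Grow the tree from Q using Prim:
Step 1: frontier [Q–R 5, Q–S 8, Q–T 11, P–Q 13] → take Q–R (5); add R.
Step 2: frontier [Q–S 8, Q–T 11, P–Q 13, R–S 3, R–T 10] → take R–S (3); add S.
Step 3: frontier [Q–T 11, P–Q 13, R–T 10, P–S 6] → take P–S (6); add P.
Step 4: frontier [P–T 10, Q–T 11, R–T 10] → take P–T (10); add T.
MST edges: Q–R, R–S, P–S, P–T; total weight 5+3+6+10 = 24.

24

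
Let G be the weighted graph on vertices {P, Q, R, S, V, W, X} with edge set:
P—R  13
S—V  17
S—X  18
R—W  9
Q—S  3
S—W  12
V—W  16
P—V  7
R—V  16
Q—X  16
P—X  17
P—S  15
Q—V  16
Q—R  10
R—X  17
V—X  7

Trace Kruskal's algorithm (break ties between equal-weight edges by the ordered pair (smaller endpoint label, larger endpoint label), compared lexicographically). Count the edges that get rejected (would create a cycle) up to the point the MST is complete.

Kruskal: consider edges lightest-first.
Q—S (3): add — endpoints in different components.
P—V (7): add — endpoints in different components.
V—X (7): add — endpoints in different components.
R—W (9): add — endpoints in different components.
Q—R (10): add — endpoints in different components.
S—W (12): skip — W and S already connected.
P—R (13): add — endpoints in different components.
Edges rejected before the tree was complete: 1.

1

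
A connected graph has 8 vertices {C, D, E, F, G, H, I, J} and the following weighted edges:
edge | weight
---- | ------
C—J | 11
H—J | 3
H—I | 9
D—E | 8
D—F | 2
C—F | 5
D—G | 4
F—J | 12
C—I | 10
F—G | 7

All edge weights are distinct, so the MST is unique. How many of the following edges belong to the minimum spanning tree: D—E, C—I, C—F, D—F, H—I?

Sort edges by weight, then run Kruskal:
D—F (2): add — endpoints in different components.
H—J (3): add — endpoints in different components.
D—G (4): add — endpoints in different components.
C—F (5): add — endpoints in different components.
F—G (7): skip — F and G already connected.
D—E (8): add — endpoints in different components.
H—I (9): add — endpoints in different components.
C—I (10): add — endpoints in different components.
MST edge set: {D—F, H—J, D—G, C—F, D—E, H—I, C—I}.
Of the listed edges, {D—E, C—I, C—F, D—F, H—I} are in the MST → 5.

5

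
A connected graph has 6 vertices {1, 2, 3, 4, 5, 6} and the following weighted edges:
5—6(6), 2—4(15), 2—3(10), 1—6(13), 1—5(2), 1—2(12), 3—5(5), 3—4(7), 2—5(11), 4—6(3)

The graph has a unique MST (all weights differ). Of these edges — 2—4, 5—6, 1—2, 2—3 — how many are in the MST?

Kruskal: consider edges lightest-first.
1—5 (2): add. Components now {1,5} {2} {3} {4} {6}
4—6 (3): add. Components now {1,5} {2} {3} {4,6}
3—5 (5): add. Components now {1,3,5} {2} {4,6}
5—6 (6): add. Components now {1,3,4,5,6} {2}
3—4 (7): skip — 3 and 4 already connected.
2—3 (10): add. Components now {1,2,3,4,5,6}
MST edge set: {1—5, 4—6, 3—5, 5—6, 2—3}.
Of the listed edges, {5—6, 2—3} are in the MST → 2.

2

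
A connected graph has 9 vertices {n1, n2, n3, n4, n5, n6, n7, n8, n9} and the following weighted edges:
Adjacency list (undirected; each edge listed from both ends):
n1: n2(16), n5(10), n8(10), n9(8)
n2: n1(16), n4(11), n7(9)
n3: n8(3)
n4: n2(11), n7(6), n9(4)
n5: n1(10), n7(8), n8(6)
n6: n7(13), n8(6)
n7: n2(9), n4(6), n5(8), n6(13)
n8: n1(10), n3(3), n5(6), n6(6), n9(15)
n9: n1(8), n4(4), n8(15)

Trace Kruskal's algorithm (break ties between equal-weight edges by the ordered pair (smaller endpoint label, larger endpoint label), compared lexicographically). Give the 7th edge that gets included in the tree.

Kruskal's algorithm — process edges by increasing weight (ties by edge label):
n3 n8 (3): add — endpoints in different components.
n4 n9 (4): add — endpoints in different components.
n4 n7 (6): add — endpoints in different components.
n5 n8 (6): add — endpoints in different components.
n6 n8 (6): add — endpoints in different components.
n1 n9 (8): add — endpoints in different components.
n5 n7 (8): add — endpoints in different components.
n2 n7 (9): add — endpoints in different components.
The 7th edge added is n5 n7.

n5-n7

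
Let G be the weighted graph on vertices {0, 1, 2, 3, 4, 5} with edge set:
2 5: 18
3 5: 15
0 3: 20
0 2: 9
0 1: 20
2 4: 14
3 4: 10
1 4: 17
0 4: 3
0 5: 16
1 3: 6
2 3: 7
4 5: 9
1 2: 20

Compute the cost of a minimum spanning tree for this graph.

34

Prim, starting at 4.
Step 1: cheapest edge leaving the tree is 0 4 (3); add 0.
Step 2: cheapest edge leaving the tree is 0 2 (9); add 2.
Step 3: cheapest edge leaving the tree is 2 3 (7); add 3.
Step 4: cheapest edge leaving the tree is 1 3 (6); add 1.
Step 5: cheapest edge leaving the tree is 4 5 (9); add 5.
MST edges: 0 4, 0 2, 2 3, 1 3, 4 5; total weight 3+9+7+6+9 = 34.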